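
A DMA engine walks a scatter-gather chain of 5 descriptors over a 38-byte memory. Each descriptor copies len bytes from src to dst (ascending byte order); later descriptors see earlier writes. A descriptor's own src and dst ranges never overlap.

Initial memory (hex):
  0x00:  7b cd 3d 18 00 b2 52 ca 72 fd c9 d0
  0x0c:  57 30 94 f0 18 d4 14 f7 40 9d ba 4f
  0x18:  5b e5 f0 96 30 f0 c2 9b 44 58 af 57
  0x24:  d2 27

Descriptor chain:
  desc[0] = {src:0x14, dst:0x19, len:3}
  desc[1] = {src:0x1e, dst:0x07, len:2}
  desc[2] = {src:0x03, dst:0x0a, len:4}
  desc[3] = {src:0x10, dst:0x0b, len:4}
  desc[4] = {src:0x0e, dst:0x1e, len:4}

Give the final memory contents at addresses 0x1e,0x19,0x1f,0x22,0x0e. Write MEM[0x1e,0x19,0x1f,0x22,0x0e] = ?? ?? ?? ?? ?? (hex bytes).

  after D0: wrote 3B at 0x19 = 409dba
  after D1: wrote 2B at 0x07 = c29b
  after D2: wrote 4B at 0x0a = 1800b252
  after D3: wrote 4B at 0x0b = 18d414f7
  after D4: wrote 4B at 0x1e = f7f018d4
query mem[0x1e]=0xf7, mem[0x19]=0x40, mem[0x1f]=0xf0, mem[0x22]=0xaf, mem[0x0e]=0xf7

MEM[0x1e,0x19,0x1f,0x22,0x0e] = f7 40 f0 af f7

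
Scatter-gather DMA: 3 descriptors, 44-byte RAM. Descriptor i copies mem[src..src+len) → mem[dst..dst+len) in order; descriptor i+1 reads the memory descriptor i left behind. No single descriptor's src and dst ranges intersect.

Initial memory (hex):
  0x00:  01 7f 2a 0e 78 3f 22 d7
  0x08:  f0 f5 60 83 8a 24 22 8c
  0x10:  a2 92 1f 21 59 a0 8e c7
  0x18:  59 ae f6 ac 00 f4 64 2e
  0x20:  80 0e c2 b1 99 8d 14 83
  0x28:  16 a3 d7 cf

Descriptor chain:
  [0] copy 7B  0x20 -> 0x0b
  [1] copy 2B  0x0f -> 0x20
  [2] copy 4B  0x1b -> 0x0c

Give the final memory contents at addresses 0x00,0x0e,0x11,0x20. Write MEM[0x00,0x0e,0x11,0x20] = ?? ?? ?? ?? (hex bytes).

  after D0: wrote 7B at 0x0b = 800ec2b1998d14
  after D1: wrote 2B at 0x20 = 998d
  after D2: wrote 4B at 0x0c = ac00f464
query mem[0x00]=0x01, mem[0x0e]=0xf4, mem[0x11]=0x14, mem[0x20]=0x99

MEM[0x00,0x0e,0x11,0x20] = 01 f4 14 99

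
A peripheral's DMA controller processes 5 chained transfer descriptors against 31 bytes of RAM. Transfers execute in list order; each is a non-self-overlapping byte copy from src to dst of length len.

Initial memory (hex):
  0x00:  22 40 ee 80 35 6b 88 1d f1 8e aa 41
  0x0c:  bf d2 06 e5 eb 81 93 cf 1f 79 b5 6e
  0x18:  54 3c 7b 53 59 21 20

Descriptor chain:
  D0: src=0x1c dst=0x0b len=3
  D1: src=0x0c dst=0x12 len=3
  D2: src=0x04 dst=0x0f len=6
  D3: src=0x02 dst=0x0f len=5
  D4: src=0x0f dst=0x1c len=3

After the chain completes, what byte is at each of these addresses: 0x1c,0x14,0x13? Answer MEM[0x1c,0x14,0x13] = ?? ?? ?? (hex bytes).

D0: mem[0x0b..0x0d] <- [59 21 20]
D1: mem[0x12..0x14] <- [21 20 06]
D2: mem[0x0f..0x14] <- [35 6b 88 1d f1 8e]
D3: mem[0x0f..0x13] <- [ee 80 35 6b 88]
D4: mem[0x1c..0x1e] <- [ee 80 35]
query mem[0x1c]=0xee, mem[0x14]=0x8e, mem[0x13]=0x88

MEM[0x1c,0x14,0x13] = ee 8e 88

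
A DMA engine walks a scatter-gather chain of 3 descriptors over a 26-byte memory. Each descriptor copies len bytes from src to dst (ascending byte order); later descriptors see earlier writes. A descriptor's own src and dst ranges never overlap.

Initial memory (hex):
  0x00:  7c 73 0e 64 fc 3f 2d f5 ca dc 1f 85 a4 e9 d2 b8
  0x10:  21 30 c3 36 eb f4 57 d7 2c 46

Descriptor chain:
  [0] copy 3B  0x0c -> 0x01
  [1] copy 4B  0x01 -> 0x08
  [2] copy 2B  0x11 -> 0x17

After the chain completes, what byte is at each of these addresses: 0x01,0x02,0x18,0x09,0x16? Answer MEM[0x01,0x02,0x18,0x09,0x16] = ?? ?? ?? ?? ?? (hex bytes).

[0] 0x0c->0x01 len=3 : a4 e9 d2
[1] 0x01->0x08 len=4 : a4 e9 d2 fc
[2] 0x11->0x17 len=2 : 30 c3
query mem[0x01]=0xa4, mem[0x02]=0xe9, mem[0x18]=0xc3, mem[0x09]=0xe9, mem[0x16]=0x57

MEM[0x01,0x02,0x18,0x09,0x16] = a4 e9 c3 e9 57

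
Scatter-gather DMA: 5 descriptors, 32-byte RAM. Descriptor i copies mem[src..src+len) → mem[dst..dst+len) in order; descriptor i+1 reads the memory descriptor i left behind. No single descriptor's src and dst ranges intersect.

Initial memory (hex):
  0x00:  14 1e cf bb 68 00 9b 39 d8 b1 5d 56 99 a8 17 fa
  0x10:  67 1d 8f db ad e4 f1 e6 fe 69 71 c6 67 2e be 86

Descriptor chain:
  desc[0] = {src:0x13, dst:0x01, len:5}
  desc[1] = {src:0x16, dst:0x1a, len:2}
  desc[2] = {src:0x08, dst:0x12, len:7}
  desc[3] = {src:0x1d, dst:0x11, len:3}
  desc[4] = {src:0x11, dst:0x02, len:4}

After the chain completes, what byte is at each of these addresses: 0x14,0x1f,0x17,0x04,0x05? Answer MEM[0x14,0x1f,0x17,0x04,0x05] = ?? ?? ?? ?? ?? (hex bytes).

D0: mem[0x01..0x05] <- [db ad e4 f1 e6]
D1: mem[0x1a..0x1b] <- [f1 e6]
D2: mem[0x12..0x18] <- [d8 b1 5d 56 99 a8 17]
D3: mem[0x11..0x13] <- [2e be 86]
D4: mem[0x02..0x05] <- [2e be 86 5d]
query mem[0x14]=0x5d, mem[0x1f]=0x86, mem[0x17]=0xa8, mem[0x04]=0x86, mem[0x05]=0x5d

MEM[0x14,0x1f,0x17,0x04,0x05] = 5d 86 a8 86 5d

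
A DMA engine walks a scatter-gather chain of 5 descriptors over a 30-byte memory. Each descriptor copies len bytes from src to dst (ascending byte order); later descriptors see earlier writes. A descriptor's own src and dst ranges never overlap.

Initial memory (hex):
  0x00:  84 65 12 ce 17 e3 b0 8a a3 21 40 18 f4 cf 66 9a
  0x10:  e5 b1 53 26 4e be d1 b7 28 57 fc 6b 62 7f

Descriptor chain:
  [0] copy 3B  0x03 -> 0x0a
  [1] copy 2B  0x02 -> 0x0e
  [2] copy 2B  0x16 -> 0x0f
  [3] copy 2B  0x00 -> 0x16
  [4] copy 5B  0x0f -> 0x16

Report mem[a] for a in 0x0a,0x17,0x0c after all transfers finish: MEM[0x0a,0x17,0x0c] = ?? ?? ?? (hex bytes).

MEM[0x0a,0x17,0x0c] = ce b7 e3

D0: mem[0x0a..0x0c] <- [ce 17 e3]
D1: mem[0x0e..0x0f] <- [12 ce]
D2: mem[0x0f..0x10] <- [d1 b7]
D3: mem[0x16..0x17] <- [84 65]
D4: mem[0x16..0x1a] <- [d1 b7 b1 53 26]
query mem[0x0a]=0xce, mem[0x17]=0xb7, mem[0x0c]=0xe3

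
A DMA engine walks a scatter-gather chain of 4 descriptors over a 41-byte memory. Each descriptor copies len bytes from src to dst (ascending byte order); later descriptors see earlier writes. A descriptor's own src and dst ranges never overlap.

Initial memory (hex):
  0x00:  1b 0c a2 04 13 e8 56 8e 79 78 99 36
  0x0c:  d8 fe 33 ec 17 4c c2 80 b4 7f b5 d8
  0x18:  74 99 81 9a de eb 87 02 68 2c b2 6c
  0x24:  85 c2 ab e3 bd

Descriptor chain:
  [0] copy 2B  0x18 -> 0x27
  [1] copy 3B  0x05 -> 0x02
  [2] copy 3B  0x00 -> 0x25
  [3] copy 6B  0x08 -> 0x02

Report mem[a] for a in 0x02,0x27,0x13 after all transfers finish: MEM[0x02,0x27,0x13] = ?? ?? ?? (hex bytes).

D0: mem[0x27..0x28] <- [74 99]
D1: mem[0x02..0x04] <- [e8 56 8e]
D2: mem[0x25..0x27] <- [1b 0c e8]
D3: mem[0x02..0x07] <- [79 78 99 36 d8 fe]
query mem[0x02]=0x79, mem[0x27]=0xe8, mem[0x13]=0x80

MEM[0x02,0x27,0x13] = 79 e8 80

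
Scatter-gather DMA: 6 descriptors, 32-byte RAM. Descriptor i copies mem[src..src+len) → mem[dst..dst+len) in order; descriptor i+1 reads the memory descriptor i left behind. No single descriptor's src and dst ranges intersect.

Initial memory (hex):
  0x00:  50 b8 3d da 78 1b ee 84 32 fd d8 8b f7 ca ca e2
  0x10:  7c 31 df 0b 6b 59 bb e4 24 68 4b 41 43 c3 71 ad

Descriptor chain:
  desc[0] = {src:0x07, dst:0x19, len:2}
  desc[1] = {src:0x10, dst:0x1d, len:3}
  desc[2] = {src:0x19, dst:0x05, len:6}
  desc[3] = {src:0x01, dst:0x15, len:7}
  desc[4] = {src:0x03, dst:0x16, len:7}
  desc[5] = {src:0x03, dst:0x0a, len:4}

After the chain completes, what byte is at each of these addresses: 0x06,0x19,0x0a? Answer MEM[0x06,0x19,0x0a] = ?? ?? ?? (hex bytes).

MEM[0x06,0x19,0x0a] = 32 32 da

[0] 0x07->0x19 len=2 : 84 32
[1] 0x10->0x1d len=3 : 7c 31 df
[2] 0x19->0x05 len=6 : 84 32 41 43 7c 31
[3] 0x01->0x15 len=7 : b8 3d da 78 84 32 41
[4] 0x03->0x16 len=7 : da 78 84 32 41 43 7c
[5] 0x03->0x0a len=4 : da 78 84 32
query mem[0x06]=0x32, mem[0x19]=0x32, mem[0x0a]=0xda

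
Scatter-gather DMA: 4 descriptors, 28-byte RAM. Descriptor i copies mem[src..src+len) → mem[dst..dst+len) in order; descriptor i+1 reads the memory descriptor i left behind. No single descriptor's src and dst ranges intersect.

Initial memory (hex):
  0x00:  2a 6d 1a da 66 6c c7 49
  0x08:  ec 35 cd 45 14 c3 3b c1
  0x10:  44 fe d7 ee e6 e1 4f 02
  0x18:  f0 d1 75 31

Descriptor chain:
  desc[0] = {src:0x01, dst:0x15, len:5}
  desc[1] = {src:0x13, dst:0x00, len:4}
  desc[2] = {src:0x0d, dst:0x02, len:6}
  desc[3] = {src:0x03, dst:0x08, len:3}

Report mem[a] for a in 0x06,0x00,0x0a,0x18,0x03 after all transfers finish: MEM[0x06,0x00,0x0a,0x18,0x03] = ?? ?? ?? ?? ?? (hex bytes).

MEM[0x06,0x00,0x0a,0x18,0x03] = fe ee 44 66 3b

  after D0: wrote 5B at 0x15 = 6d1ada666c
  after D1: wrote 4B at 0x00 = eee66d1a
  after D2: wrote 6B at 0x02 = c33bc144fed7
  after D3: wrote 3B at 0x08 = 3bc144
query mem[0x06]=0xfe, mem[0x00]=0xee, mem[0x0a]=0x44, mem[0x18]=0x66, mem[0x03]=0x3b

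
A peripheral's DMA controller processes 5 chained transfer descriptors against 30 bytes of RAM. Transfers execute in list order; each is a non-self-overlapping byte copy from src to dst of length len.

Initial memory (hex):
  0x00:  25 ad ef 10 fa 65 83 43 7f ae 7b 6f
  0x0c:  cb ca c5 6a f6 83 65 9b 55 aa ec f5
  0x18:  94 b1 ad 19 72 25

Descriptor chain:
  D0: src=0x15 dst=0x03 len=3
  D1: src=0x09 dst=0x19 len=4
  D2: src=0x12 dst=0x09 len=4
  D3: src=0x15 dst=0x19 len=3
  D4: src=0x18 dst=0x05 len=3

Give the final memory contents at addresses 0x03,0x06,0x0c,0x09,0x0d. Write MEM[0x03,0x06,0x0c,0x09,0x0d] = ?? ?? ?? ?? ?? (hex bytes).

MEM[0x03,0x06,0x0c,0x09,0x0d] = aa aa aa 65 ca

D0: mem[0x03..0x05] <- [aa ec f5]
D1: mem[0x19..0x1c] <- [ae 7b 6f cb]
D2: mem[0x09..0x0c] <- [65 9b 55 aa]
D3: mem[0x19..0x1b] <- [aa ec f5]
D4: mem[0x05..0x07] <- [94 aa ec]
query mem[0x03]=0xaa, mem[0x06]=0xaa, mem[0x0c]=0xaa, mem[0x09]=0x65, mem[0x0d]=0xca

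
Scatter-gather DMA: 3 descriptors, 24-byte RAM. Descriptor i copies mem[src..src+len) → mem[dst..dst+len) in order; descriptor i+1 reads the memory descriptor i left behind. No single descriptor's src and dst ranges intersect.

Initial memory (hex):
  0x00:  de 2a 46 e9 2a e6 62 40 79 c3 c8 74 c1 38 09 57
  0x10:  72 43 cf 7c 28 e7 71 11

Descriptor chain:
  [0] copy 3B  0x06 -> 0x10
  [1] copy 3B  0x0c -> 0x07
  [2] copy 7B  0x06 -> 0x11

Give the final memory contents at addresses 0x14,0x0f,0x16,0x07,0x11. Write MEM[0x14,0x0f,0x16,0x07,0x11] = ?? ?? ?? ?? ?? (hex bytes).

MEM[0x14,0x0f,0x16,0x07,0x11] = 09 57 74 c1 62

[0] 0x06->0x10 len=3 : 62 40 79
[1] 0x0c->0x07 len=3 : c1 38 09
[2] 0x06->0x11 len=7 : 62 c1 38 09 c8 74 c1
query mem[0x14]=0x09, mem[0x0f]=0x57, mem[0x16]=0x74, mem[0x07]=0xc1, mem[0x11]=0x62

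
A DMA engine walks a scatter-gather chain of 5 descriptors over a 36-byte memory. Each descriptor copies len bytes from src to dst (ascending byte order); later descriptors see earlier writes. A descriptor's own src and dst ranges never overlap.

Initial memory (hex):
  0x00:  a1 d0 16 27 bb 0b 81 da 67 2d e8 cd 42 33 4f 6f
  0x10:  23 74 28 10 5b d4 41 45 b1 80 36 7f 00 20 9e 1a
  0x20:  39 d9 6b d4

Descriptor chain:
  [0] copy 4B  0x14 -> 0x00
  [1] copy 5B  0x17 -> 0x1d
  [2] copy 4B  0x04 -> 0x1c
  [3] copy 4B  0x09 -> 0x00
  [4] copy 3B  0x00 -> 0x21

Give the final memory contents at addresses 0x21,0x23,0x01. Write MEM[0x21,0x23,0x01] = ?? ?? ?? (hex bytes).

[0] 0x14->0x00 len=4 : 5b d4 41 45
[1] 0x17->0x1d len=5 : 45 b1 80 36 7f
[2] 0x04->0x1c len=4 : bb 0b 81 da
[3] 0x09->0x00 len=4 : 2d e8 cd 42
[4] 0x00->0x21 len=3 : 2d e8 cd
query mem[0x21]=0x2d, mem[0x23]=0xcd, mem[0x01]=0xe8

MEM[0x21,0x23,0x01] = 2d cd e8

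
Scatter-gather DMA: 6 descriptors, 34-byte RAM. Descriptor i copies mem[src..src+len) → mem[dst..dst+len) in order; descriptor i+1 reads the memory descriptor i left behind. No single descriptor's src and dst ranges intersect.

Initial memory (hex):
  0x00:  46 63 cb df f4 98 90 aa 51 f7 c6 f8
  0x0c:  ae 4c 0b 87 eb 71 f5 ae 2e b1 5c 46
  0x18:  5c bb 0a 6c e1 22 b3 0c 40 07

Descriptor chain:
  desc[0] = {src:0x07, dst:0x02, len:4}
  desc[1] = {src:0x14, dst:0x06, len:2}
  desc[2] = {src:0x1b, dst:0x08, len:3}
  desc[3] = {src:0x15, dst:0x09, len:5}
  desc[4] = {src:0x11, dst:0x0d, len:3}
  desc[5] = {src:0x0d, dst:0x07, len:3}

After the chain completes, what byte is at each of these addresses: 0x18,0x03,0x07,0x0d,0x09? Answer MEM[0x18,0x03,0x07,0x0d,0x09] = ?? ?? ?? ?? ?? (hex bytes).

MEM[0x18,0x03,0x07,0x0d,0x09] = 5c 51 71 71 ae

[0] 0x07->0x02 len=4 : aa 51 f7 c6
[1] 0x14->0x06 len=2 : 2e b1
[2] 0x1b->0x08 len=3 : 6c e1 22
[3] 0x15->0x09 len=5 : b1 5c 46 5c bb
[4] 0x11->0x0d len=3 : 71 f5 ae
[5] 0x0d->0x07 len=3 : 71 f5 ae
query mem[0x18]=0x5c, mem[0x03]=0x51, mem[0x07]=0x71, mem[0x0d]=0x71, mem[0x09]=0xae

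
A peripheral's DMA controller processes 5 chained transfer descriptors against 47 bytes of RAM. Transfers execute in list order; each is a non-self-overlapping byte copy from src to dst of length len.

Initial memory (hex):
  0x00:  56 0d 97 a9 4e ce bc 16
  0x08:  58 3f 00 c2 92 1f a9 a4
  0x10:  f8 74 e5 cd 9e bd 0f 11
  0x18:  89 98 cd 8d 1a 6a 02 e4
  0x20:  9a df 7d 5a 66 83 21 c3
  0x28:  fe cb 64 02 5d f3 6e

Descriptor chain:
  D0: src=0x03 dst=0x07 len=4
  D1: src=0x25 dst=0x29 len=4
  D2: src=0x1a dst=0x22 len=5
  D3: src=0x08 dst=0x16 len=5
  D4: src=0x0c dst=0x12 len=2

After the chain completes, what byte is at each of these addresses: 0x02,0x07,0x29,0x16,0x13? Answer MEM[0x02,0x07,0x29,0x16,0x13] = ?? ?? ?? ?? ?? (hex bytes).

MEM[0x02,0x07,0x29,0x16,0x13] = 97 a9 83 4e 1f

[0] 0x03->0x07 len=4 : a9 4e ce bc
[1] 0x25->0x29 len=4 : 83 21 c3 fe
[2] 0x1a->0x22 len=5 : cd 8d 1a 6a 02
[3] 0x08->0x16 len=5 : 4e ce bc c2 92
[4] 0x0c->0x12 len=2 : 92 1f
query mem[0x02]=0x97, mem[0x07]=0xa9, mem[0x29]=0x83, mem[0x16]=0x4e, mem[0x13]=0x1f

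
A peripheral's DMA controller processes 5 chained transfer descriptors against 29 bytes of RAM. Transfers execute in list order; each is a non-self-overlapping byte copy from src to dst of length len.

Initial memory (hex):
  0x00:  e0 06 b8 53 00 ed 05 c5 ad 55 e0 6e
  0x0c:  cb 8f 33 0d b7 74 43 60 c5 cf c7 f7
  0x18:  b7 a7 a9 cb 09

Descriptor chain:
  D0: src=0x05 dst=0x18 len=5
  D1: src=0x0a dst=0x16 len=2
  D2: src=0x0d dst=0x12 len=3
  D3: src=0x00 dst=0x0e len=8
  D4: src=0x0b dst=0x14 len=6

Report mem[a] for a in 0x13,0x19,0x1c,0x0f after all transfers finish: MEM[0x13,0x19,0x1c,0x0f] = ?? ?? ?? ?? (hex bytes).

[0] 0x05->0x18 len=5 : ed 05 c5 ad 55
[1] 0x0a->0x16 len=2 : e0 6e
[2] 0x0d->0x12 len=3 : 8f 33 0d
[3] 0x00->0x0e len=8 : e0 06 b8 53 00 ed 05 c5
[4] 0x0b->0x14 len=6 : 6e cb 8f e0 06 b8
query mem[0x13]=0xed, mem[0x19]=0xb8, mem[0x1c]=0x55, mem[0x0f]=0x06

MEM[0x13,0x19,0x1c,0x0f] = ed b8 55 06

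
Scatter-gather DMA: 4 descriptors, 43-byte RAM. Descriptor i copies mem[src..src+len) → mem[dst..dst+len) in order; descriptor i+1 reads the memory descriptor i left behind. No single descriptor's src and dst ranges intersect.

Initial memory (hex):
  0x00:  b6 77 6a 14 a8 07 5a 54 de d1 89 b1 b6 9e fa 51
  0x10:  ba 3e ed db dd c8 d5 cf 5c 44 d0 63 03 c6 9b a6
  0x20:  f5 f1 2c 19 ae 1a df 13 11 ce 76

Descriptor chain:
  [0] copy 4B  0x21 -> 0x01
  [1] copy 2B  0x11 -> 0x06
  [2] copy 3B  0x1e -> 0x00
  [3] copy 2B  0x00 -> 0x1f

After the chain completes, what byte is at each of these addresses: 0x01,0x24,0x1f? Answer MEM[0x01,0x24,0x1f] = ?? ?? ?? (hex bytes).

#0 dst[0x01+4] := {0xf1,0x2c,0x19,0xae}
#1 dst[0x06+2] := {0x3e,0xed}
#2 dst[0x00+3] := {0x9b,0xa6,0xf5}
#3 dst[0x1f+2] := {0x9b,0xa6}
query mem[0x01]=0xa6, mem[0x24]=0xae, mem[0x1f]=0x9b

MEM[0x01,0x24,0x1f] = a6 ae 9b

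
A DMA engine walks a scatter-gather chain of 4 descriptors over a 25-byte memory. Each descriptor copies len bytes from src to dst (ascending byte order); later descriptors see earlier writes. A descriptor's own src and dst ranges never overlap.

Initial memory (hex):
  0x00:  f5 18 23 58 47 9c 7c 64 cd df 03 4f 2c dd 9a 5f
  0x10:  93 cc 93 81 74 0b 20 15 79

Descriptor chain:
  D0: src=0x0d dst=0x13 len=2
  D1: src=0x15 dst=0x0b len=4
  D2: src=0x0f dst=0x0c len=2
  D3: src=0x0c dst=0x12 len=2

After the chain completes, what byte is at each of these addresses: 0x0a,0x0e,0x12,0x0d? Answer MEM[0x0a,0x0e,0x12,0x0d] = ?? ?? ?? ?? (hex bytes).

D0: mem[0x13..0x14] <- [dd 9a]
D1: mem[0x0b..0x0e] <- [0b 20 15 79]
D2: mem[0x0c..0x0d] <- [5f 93]
D3: mem[0x12..0x13] <- [5f 93]
query mem[0x0a]=0x03, mem[0x0e]=0x79, mem[0x12]=0x5f, mem[0x0d]=0x93

MEM[0x0a,0x0e,0x12,0x0d] = 03 79 5f 93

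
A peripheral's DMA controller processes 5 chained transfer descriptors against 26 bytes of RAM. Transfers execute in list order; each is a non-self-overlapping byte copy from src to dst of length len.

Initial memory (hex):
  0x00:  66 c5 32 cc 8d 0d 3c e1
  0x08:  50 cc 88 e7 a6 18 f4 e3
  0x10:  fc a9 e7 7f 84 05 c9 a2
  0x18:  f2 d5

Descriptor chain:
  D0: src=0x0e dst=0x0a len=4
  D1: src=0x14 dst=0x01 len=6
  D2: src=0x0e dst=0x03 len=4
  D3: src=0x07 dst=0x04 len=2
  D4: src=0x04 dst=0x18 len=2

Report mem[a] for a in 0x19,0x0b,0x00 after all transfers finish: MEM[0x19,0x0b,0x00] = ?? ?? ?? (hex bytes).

#0 dst[0x0a+4] := {0xf4,0xe3,0xfc,0xa9}
#1 dst[0x01+6] := {0x84,0x05,0xc9,0xa2,0xf2,0xd5}
#2 dst[0x03+4] := {0xf4,0xe3,0xfc,0xa9}
#3 dst[0x04+2] := {0xe1,0x50}
#4 dst[0x18+2] := {0xe1,0x50}
query mem[0x19]=0x50, mem[0x0b]=0xe3, mem[0x00]=0x66

MEM[0x19,0x0b,0x00] = 50 e3 66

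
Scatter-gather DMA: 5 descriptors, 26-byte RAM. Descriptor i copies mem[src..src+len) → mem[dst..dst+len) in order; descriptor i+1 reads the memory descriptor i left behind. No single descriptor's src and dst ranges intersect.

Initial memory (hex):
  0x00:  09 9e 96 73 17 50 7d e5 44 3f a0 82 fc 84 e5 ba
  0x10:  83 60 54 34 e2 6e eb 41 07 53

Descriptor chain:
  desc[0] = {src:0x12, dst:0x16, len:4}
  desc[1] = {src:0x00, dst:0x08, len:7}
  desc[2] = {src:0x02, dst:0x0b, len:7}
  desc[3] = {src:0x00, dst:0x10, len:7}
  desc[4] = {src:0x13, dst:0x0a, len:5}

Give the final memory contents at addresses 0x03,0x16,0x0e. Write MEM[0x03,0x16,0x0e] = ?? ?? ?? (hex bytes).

MEM[0x03,0x16,0x0e] = 73 7d 34

#0 dst[0x16+4] := {0x54,0x34,0xe2,0x6e}
#1 dst[0x08+7] := {0x09,0x9e,0x96,0x73,0x17,0x50,0x7d}
#2 dst[0x0b+7] := {0x96,0x73,0x17,0x50,0x7d,0xe5,0x09}
#3 dst[0x10+7] := {0x09,0x9e,0x96,0x73,0x17,0x50,0x7d}
#4 dst[0x0a+5] := {0x73,0x17,0x50,0x7d,0x34}
query mem[0x03]=0x73, mem[0x16]=0x7d, mem[0x0e]=0x34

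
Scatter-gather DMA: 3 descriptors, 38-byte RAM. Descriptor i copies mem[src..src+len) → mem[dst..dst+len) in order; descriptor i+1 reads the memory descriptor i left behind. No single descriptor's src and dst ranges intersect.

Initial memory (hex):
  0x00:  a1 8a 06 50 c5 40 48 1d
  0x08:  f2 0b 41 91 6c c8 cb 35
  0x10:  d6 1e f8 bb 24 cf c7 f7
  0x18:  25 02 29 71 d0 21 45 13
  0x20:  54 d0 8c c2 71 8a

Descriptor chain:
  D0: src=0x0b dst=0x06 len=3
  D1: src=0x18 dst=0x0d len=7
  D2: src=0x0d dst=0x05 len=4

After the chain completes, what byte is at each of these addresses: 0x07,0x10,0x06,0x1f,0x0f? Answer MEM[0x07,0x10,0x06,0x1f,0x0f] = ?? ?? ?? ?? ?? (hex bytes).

D0: mem[0x06..0x08] <- [91 6c c8]
D1: mem[0x0d..0x13] <- [25 02 29 71 d0 21 45]
D2: mem[0x05..0x08] <- [25 02 29 71]
query mem[0x07]=0x29, mem[0x10]=0x71, mem[0x06]=0x02, mem[0x1f]=0x13, mem[0x0f]=0x29

MEM[0x07,0x10,0x06,0x1f,0x0f] = 29 71 02 13 29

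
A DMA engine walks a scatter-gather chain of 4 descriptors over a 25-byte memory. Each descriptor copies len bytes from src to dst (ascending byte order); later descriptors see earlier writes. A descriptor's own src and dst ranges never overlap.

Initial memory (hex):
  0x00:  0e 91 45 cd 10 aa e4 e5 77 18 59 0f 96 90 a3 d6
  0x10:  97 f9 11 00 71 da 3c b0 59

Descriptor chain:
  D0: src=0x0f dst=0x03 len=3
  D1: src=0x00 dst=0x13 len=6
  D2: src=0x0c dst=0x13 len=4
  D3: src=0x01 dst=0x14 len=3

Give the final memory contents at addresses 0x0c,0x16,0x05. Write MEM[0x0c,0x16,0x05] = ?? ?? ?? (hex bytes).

#0 dst[0x03+3] := {0xd6,0x97,0xf9}
#1 dst[0x13+6] := {0x0e,0x91,0x45,0xd6,0x97,0xf9}
#2 dst[0x13+4] := {0x96,0x90,0xa3,0xd6}
#3 dst[0x14+3] := {0x91,0x45,0xd6}
query mem[0x0c]=0x96, mem[0x16]=0xd6, mem[0x05]=0xf9

MEM[0x0c,0x16,0x05] = 96 d6 f9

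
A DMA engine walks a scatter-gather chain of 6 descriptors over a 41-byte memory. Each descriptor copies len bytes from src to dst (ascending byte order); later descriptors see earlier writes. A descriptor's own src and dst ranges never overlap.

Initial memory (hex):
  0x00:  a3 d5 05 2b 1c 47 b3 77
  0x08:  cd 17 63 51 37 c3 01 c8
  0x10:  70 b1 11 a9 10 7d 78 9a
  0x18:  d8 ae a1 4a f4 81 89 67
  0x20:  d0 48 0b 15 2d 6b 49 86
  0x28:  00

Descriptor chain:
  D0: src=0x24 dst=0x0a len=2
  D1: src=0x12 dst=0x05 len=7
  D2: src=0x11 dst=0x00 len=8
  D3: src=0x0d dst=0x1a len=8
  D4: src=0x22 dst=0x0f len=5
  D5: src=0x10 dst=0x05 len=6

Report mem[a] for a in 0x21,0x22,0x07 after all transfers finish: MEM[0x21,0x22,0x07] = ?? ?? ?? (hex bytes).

MEM[0x21,0x22,0x07] = 10 0b 6b

  after D0: wrote 2B at 0x0a = 2d6b
  after D1: wrote 7B at 0x05 = 11a9107d789ad8
  after D2: wrote 8B at 0x00 = b111a9107d789ad8
  after D3: wrote 8B at 0x1a = c301c870b111a910
  after D4: wrote 5B at 0x0f = 0b152d6b49
  after D5: wrote 6B at 0x05 = 152d6b49107d
query mem[0x21]=0x10, mem[0x22]=0x0b, mem[0x07]=0x6b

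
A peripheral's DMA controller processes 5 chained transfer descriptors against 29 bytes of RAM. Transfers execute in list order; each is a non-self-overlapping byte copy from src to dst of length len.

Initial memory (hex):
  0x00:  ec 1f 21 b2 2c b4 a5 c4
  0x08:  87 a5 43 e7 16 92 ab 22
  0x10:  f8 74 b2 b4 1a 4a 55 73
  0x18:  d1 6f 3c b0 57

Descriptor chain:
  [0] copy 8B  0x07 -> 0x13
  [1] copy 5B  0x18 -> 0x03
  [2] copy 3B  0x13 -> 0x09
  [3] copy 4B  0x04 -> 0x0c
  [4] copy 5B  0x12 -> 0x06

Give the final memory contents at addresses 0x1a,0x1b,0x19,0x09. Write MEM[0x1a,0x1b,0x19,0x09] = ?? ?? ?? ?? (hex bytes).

MEM[0x1a,0x1b,0x19,0x09] = ab b0 92 a5

#0 dst[0x13+8] := {0xc4,0x87,0xa5,0x43,0xe7,0x16,0x92,0xab}
#1 dst[0x03+5] := {0x16,0x92,0xab,0xb0,0x57}
#2 dst[0x09+3] := {0xc4,0x87,0xa5}
#3 dst[0x0c+4] := {0x92,0xab,0xb0,0x57}
#4 dst[0x06+5] := {0xb2,0xc4,0x87,0xa5,0x43}
query mem[0x1a]=0xab, mem[0x1b]=0xb0, mem[0x19]=0x92, mem[0x09]=0xa5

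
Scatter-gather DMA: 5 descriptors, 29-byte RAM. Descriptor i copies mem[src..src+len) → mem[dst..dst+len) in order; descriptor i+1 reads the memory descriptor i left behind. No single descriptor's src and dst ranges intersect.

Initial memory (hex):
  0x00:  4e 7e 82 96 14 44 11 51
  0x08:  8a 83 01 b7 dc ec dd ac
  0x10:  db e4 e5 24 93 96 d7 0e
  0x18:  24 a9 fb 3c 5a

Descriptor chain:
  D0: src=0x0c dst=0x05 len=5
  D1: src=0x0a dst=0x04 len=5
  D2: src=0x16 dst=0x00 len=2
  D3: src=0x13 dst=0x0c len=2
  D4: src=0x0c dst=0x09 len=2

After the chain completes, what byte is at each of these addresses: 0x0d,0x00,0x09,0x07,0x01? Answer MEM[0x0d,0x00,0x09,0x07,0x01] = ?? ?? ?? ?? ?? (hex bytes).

MEM[0x0d,0x00,0x09,0x07,0x01] = 93 d7 24 ec 0e

[0] 0x0c->0x05 len=5 : dc ec dd ac db
[1] 0x0a->0x04 len=5 : 01 b7 dc ec dd
[2] 0x16->0x00 len=2 : d7 0e
[3] 0x13->0x0c len=2 : 24 93
[4] 0x0c->0x09 len=2 : 24 93
query mem[0x0d]=0x93, mem[0x00]=0xd7, mem[0x09]=0x24, mem[0x07]=0xec, mem[0x01]=0x0e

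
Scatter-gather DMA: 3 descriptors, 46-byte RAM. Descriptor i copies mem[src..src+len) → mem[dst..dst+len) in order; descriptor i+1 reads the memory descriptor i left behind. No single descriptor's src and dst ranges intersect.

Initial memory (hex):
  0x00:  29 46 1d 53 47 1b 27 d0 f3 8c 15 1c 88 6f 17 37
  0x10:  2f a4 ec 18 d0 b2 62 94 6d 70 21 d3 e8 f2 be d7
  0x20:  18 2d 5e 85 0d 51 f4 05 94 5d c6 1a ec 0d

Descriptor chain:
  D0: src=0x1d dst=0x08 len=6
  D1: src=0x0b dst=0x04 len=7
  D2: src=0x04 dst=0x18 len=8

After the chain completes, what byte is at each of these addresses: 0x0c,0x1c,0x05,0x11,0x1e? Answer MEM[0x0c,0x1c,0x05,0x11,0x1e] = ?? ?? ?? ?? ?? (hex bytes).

MEM[0x0c,0x1c,0x05,0x11,0x1e] = 2d 37 2d a4 a4

D0: mem[0x08..0x0d] <- [f2 be d7 18 2d 5e]
D1: mem[0x04..0x0a] <- [18 2d 5e 17 37 2f a4]
D2: mem[0x18..0x1f] <- [18 2d 5e 17 37 2f a4 18]
query mem[0x0c]=0x2d, mem[0x1c]=0x37, mem[0x05]=0x2d, mem[0x11]=0xa4, mem[0x1e]=0xa4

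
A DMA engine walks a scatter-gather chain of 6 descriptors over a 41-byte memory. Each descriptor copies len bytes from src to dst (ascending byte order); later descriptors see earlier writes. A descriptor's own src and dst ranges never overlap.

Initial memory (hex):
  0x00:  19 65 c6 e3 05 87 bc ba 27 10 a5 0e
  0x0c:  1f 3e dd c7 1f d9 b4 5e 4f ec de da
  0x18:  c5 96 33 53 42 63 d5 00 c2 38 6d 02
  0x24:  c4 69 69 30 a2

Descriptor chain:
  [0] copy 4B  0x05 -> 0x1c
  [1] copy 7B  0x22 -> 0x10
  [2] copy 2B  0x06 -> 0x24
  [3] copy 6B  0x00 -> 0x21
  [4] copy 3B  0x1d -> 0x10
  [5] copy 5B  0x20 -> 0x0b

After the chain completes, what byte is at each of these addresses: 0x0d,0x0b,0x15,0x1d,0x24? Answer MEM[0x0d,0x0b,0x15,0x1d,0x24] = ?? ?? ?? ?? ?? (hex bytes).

MEM[0x0d,0x0b,0x15,0x1d,0x24] = 65 c2 30 bc e3

D0: mem[0x1c..0x1f] <- [87 bc ba 27]
D1: mem[0x10..0x16] <- [6d 02 c4 69 69 30 a2]
D2: mem[0x24..0x25] <- [bc ba]
D3: mem[0x21..0x26] <- [19 65 c6 e3 05 87]
D4: mem[0x10..0x12] <- [bc ba 27]
D5: mem[0x0b..0x0f] <- [c2 19 65 c6 e3]
query mem[0x0d]=0x65, mem[0x0b]=0xc2, mem[0x15]=0x30, mem[0x1d]=0xbc, mem[0x24]=0xe3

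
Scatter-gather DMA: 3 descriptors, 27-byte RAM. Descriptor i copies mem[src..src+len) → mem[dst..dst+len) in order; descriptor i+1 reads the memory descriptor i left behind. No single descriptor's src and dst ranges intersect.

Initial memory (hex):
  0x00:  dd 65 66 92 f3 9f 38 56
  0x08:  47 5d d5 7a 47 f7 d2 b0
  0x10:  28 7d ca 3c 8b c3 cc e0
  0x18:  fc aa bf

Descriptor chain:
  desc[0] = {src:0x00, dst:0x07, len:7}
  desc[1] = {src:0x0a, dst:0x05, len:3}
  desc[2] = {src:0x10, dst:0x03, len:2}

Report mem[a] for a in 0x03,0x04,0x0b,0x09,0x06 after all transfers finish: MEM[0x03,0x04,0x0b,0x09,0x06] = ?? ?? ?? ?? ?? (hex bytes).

MEM[0x03,0x04,0x0b,0x09,0x06] = 28 7d f3 66 f3

#0 dst[0x07+7] := {0xdd,0x65,0x66,0x92,0xf3,0x9f,0x38}
#1 dst[0x05+3] := {0x92,0xf3,0x9f}
#2 dst[0x03+2] := {0x28,0x7d}
query mem[0x03]=0x28, mem[0x04]=0x7d, mem[0x0b]=0xf3, mem[0x09]=0x66, mem[0x06]=0xf3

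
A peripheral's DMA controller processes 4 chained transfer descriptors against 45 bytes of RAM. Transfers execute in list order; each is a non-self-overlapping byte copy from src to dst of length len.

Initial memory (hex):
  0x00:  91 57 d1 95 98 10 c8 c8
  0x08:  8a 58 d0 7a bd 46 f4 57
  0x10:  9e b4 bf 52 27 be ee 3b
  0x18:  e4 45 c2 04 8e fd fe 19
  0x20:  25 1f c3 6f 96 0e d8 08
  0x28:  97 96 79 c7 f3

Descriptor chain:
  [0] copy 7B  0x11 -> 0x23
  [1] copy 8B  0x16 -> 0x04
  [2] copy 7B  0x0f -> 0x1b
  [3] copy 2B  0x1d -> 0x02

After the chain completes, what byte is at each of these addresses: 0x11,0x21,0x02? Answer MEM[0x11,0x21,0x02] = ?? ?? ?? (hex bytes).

  after D0: wrote 7B at 0x23 = b4bf5227beee3b
  after D1: wrote 8B at 0x04 = ee3be445c2048efd
  after D2: wrote 7B at 0x1b = 579eb4bf5227be
  after D3: wrote 2B at 0x02 = b4bf
query mem[0x11]=0xb4, mem[0x21]=0xbe, mem[0x02]=0xb4

MEM[0x11,0x21,0x02] = b4 be b4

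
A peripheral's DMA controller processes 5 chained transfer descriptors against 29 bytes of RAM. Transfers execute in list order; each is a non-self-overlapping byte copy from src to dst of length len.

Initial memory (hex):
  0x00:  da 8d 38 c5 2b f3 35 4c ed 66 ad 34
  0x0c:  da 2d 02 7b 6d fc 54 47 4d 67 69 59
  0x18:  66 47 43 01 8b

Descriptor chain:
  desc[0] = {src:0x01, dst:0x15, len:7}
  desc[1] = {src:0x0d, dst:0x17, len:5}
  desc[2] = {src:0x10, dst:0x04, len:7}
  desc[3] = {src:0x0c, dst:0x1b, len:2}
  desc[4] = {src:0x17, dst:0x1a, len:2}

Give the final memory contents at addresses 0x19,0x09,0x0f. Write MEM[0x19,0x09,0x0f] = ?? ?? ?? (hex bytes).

D0: mem[0x15..0x1b] <- [8d 38 c5 2b f3 35 4c]
D1: mem[0x17..0x1b] <- [2d 02 7b 6d fc]
D2: mem[0x04..0x0a] <- [6d fc 54 47 4d 8d 38]
D3: mem[0x1b..0x1c] <- [da 2d]
D4: mem[0x1a..0x1b] <- [2d 02]
query mem[0x19]=0x7b, mem[0x09]=0x8d, mem[0x0f]=0x7b

MEM[0x19,0x09,0x0f] = 7b 8d 7b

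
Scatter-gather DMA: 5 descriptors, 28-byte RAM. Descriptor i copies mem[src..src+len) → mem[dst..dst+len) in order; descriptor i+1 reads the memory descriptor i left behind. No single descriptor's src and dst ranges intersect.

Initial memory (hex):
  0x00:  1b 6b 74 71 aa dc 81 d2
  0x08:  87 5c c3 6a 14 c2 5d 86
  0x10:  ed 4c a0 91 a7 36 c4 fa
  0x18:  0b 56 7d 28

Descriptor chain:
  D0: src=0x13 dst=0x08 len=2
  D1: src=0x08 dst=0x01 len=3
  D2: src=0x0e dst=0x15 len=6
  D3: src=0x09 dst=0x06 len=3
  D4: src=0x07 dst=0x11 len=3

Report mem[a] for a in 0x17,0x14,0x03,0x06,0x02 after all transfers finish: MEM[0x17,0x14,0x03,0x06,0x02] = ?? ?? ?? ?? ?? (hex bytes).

MEM[0x17,0x14,0x03,0x06,0x02] = ed a7 c3 a7 a7

  after D0: wrote 2B at 0x08 = 91a7
  after D1: wrote 3B at 0x01 = 91a7c3
  after D2: wrote 6B at 0x15 = 5d86ed4ca091
  after D3: wrote 3B at 0x06 = a7c36a
  after D4: wrote 3B at 0x11 = c36aa7
query mem[0x17]=0xed, mem[0x14]=0xa7, mem[0x03]=0xc3, mem[0x06]=0xa7, mem[0x02]=0xa7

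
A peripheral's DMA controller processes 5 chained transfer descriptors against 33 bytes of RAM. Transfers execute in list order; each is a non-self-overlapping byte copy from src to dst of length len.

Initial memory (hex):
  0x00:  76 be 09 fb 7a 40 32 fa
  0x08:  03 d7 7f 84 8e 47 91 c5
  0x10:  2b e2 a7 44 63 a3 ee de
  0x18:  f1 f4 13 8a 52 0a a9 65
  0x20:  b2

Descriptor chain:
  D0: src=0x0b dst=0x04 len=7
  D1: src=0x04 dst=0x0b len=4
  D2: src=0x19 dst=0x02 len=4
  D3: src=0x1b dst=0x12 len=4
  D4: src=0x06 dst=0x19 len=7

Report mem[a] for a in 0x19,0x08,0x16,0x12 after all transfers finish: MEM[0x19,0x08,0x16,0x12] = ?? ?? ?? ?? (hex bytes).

D0: mem[0x04..0x0a] <- [84 8e 47 91 c5 2b e2]
D1: mem[0x0b..0x0e] <- [84 8e 47 91]
D2: mem[0x02..0x05] <- [f4 13 8a 52]
D3: mem[0x12..0x15] <- [8a 52 0a a9]
D4: mem[0x19..0x1f] <- [47 91 c5 2b e2 84 8e]
query mem[0x19]=0x47, mem[0x08]=0xc5, mem[0x16]=0xee, mem[0x12]=0x8a

MEM[0x19,0x08,0x16,0x12] = 47 c5 ee 8a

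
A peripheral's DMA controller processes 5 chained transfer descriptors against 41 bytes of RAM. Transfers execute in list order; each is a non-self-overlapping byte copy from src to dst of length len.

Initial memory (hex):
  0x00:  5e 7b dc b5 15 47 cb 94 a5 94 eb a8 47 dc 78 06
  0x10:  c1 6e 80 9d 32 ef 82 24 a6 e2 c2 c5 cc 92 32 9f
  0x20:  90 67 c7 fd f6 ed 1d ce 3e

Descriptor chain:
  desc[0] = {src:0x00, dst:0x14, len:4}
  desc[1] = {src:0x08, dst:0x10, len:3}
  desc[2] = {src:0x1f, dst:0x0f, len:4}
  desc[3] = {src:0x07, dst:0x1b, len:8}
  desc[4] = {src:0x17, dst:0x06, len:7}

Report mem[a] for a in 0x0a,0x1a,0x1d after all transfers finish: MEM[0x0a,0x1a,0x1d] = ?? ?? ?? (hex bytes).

D0: mem[0x14..0x17] <- [5e 7b dc b5]
D1: mem[0x10..0x12] <- [a5 94 eb]
D2: mem[0x0f..0x12] <- [9f 90 67 c7]
D3: mem[0x1b..0x22] <- [94 a5 94 eb a8 47 dc 78]
D4: mem[0x06..0x0c] <- [b5 a6 e2 c2 94 a5 94]
query mem[0x0a]=0x94, mem[0x1a]=0xc2, mem[0x1d]=0x94

MEM[0x0a,0x1a,0x1d] = 94 c2 94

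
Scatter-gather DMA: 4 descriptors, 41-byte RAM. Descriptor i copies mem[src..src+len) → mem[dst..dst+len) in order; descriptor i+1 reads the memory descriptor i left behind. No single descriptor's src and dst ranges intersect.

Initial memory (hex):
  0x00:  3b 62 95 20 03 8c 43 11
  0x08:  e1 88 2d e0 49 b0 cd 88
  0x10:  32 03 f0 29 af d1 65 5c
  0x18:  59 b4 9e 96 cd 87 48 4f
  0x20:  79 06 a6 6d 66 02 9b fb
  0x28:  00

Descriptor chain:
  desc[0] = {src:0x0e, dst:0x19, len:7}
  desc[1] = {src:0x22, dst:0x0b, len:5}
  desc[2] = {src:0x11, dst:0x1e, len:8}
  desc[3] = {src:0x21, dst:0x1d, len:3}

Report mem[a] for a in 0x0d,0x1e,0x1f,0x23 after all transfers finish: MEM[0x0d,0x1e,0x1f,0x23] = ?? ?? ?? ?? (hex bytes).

D0: mem[0x19..0x1f] <- [cd 88 32 03 f0 29 af]
D1: mem[0x0b..0x0f] <- [a6 6d 66 02 9b]
D2: mem[0x1e..0x25] <- [03 f0 29 af d1 65 5c 59]
D3: mem[0x1d..0x1f] <- [af d1 65]
query mem[0x0d]=0x66, mem[0x1e]=0xd1, mem[0x1f]=0x65, mem[0x23]=0x65

MEM[0x0d,0x1e,0x1f,0x23] = 66 d1 65 65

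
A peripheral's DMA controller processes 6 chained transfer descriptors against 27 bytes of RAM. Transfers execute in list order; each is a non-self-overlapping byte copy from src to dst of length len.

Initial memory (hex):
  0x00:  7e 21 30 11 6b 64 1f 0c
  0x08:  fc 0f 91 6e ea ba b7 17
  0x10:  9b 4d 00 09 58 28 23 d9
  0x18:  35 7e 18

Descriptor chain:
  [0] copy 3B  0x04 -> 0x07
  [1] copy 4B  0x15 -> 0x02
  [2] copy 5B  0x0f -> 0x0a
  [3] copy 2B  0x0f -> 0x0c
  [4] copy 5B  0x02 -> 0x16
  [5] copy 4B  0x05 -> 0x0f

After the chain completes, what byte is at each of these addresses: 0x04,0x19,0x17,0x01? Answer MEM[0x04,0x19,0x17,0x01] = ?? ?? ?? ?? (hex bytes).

#0 dst[0x07+3] := {0x6b,0x64,0x1f}
#1 dst[0x02+4] := {0x28,0x23,0xd9,0x35}
#2 dst[0x0a+5] := {0x17,0x9b,0x4d,0x00,0x09}
#3 dst[0x0c+2] := {0x17,0x9b}
#4 dst[0x16+5] := {0x28,0x23,0xd9,0x35,0x1f}
#5 dst[0x0f+4] := {0x35,0x1f,0x6b,0x64}
query mem[0x04]=0xd9, mem[0x19]=0x35, mem[0x17]=0x23, mem[0x01]=0x21

MEM[0x04,0x19,0x17,0x01] = d9 35 23 21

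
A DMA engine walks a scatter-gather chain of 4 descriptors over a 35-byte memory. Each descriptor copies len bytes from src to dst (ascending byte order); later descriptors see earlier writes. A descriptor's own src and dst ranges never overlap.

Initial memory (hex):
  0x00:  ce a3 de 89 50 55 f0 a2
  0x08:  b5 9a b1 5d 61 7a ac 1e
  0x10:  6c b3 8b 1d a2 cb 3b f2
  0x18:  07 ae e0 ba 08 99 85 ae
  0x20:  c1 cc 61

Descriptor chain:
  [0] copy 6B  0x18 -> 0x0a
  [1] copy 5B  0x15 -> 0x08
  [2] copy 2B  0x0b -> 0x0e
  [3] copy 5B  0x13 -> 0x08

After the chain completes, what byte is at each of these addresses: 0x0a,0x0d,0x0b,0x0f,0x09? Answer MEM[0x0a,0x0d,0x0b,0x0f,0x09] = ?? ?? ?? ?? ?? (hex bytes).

D0: mem[0x0a..0x0f] <- [07 ae e0 ba 08 99]
D1: mem[0x08..0x0c] <- [cb 3b f2 07 ae]
D2: mem[0x0e..0x0f] <- [07 ae]
D3: mem[0x08..0x0c] <- [1d a2 cb 3b f2]
query mem[0x0a]=0xcb, mem[0x0d]=0xba, mem[0x0b]=0x3b, mem[0x0f]=0xae, mem[0x09]=0xa2

MEM[0x0a,0x0d,0x0b,0x0f,0x09] = cb ba 3b ae a2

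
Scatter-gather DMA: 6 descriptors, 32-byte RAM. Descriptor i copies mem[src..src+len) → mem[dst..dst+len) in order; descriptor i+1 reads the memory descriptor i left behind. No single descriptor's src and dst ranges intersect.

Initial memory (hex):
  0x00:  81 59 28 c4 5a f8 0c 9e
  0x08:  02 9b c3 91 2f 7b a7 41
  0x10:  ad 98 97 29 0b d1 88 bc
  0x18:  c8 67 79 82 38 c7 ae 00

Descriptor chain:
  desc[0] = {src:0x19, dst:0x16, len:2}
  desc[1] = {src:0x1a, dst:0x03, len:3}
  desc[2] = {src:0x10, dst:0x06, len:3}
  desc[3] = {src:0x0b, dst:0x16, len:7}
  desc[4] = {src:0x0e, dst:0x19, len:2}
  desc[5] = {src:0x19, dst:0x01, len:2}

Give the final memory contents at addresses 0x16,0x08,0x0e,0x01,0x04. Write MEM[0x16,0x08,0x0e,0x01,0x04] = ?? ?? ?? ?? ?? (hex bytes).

[0] 0x19->0x16 len=2 : 67 79
[1] 0x1a->0x03 len=3 : 79 82 38
[2] 0x10->0x06 len=3 : ad 98 97
[3] 0x0b->0x16 len=7 : 91 2f 7b a7 41 ad 98
[4] 0x0e->0x19 len=2 : a7 41
[5] 0x19->0x01 len=2 : a7 41
query mem[0x16]=0x91, mem[0x08]=0x97, mem[0x0e]=0xa7, mem[0x01]=0xa7, mem[0x04]=0x82

MEM[0x16,0x08,0x0e,0x01,0x04] = 91 97 a7 a7 82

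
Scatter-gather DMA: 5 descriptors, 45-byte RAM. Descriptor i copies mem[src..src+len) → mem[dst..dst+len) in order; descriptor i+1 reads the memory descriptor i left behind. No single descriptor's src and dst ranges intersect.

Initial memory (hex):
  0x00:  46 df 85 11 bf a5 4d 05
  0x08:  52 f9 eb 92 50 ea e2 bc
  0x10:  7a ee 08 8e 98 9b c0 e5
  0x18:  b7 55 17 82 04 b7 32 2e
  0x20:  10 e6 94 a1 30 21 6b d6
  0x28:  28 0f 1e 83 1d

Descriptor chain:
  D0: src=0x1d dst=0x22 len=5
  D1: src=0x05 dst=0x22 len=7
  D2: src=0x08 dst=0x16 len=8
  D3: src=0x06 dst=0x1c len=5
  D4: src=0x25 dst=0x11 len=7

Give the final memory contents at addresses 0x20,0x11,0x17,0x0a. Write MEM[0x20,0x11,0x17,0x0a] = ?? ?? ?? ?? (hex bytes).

D0: mem[0x22..0x26] <- [b7 32 2e 10 e6]
D1: mem[0x22..0x28] <- [a5 4d 05 52 f9 eb 92]
D2: mem[0x16..0x1d] <- [52 f9 eb 92 50 ea e2 bc]
D3: mem[0x1c..0x20] <- [4d 05 52 f9 eb]
D4: mem[0x11..0x17] <- [52 f9 eb 92 0f 1e 83]
query mem[0x20]=0xeb, mem[0x11]=0x52, mem[0x17]=0x83, mem[0x0a]=0xeb

MEM[0x20,0x11,0x17,0x0a] = eb 52 83 eb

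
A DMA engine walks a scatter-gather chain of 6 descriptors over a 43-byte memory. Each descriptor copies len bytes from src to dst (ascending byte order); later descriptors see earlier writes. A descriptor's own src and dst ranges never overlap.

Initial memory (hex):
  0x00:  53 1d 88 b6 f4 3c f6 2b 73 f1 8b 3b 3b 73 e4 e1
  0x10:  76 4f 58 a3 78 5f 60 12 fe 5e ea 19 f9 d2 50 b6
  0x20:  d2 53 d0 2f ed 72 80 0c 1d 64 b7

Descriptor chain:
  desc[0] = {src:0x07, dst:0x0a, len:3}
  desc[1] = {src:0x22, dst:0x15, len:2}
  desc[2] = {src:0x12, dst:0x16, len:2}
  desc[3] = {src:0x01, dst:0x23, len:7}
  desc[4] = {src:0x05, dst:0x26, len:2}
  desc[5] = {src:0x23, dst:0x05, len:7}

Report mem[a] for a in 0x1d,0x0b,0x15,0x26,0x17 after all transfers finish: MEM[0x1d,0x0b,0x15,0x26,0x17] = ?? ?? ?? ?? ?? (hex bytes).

#0 dst[0x0a+3] := {0x2b,0x73,0xf1}
#1 dst[0x15+2] := {0xd0,0x2f}
#2 dst[0x16+2] := {0x58,0xa3}
#3 dst[0x23+7] := {0x1d,0x88,0xb6,0xf4,0x3c,0xf6,0x2b}
#4 dst[0x26+2] := {0x3c,0xf6}
#5 dst[0x05+7] := {0x1d,0x88,0xb6,0x3c,0xf6,0xf6,0x2b}
query mem[0x1d]=0xd2, mem[0x0b]=0x2b, mem[0x15]=0xd0, mem[0x26]=0x3c, mem[0x17]=0xa3

MEM[0x1d,0x0b,0x15,0x26,0x17] = d2 2b d0 3c a3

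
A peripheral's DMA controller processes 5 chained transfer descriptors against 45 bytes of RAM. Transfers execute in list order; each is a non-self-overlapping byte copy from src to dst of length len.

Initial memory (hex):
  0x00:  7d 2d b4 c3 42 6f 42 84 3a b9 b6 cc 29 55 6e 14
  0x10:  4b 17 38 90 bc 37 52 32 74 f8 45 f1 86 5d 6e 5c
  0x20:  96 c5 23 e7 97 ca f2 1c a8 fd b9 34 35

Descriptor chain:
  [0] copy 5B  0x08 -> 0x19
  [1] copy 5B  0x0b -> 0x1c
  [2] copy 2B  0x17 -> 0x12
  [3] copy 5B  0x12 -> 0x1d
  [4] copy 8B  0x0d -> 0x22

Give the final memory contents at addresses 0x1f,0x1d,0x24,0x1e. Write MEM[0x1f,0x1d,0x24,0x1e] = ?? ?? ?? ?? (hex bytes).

MEM[0x1f,0x1d,0x24,0x1e] = bc 32 14 74

[0] 0x08->0x19 len=5 : 3a b9 b6 cc 29
[1] 0x0b->0x1c len=5 : cc 29 55 6e 14
[2] 0x17->0x12 len=2 : 32 74
[3] 0x12->0x1d len=5 : 32 74 bc 37 52
[4] 0x0d->0x22 len=8 : 55 6e 14 4b 17 32 74 bc
query mem[0x1f]=0xbc, mem[0x1d]=0x32, mem[0x24]=0x14, mem[0x1e]=0x74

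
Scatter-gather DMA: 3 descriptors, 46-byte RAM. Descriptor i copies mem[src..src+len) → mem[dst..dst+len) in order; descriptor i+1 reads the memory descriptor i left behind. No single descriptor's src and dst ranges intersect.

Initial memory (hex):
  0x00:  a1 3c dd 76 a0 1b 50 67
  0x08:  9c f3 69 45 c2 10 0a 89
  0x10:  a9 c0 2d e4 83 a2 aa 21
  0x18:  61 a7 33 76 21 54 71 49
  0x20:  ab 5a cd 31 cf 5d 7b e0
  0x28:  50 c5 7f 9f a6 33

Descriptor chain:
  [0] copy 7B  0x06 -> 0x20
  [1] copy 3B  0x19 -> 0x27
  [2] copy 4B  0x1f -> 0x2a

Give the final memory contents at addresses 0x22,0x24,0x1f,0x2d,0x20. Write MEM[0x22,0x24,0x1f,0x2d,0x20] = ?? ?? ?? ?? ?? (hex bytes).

MEM[0x22,0x24,0x1f,0x2d,0x20] = 9c 69 49 9c 50

  after D0: wrote 7B at 0x20 = 50679cf36945c2
  after D1: wrote 3B at 0x27 = a73376
  after D2: wrote 4B at 0x2a = 4950679c
query mem[0x22]=0x9c, mem[0x24]=0x69, mem[0x1f]=0x49, mem[0x2d]=0x9c, mem[0x20]=0x50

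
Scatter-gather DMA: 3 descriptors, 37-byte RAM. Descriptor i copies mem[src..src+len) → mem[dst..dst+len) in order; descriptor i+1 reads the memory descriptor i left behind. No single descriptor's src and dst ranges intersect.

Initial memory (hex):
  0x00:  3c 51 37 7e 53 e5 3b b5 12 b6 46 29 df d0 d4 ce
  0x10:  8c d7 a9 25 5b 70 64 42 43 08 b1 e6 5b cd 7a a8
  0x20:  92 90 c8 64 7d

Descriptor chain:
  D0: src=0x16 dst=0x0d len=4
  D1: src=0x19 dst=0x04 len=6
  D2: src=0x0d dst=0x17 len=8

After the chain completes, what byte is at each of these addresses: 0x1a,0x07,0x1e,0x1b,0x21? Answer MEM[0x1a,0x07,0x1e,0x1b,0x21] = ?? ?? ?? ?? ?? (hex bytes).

MEM[0x1a,0x07,0x1e,0x1b,0x21] = 08 5b 5b d7 90

  after D0: wrote 4B at 0x0d = 64424308
  after D1: wrote 6B at 0x04 = 08b1e65bcd7a
  after D2: wrote 8B at 0x17 = 64424308d7a9255b
query mem[0x1a]=0x08, mem[0x07]=0x5b, mem[0x1e]=0x5b, mem[0x1b]=0xd7, mem[0x21]=0x90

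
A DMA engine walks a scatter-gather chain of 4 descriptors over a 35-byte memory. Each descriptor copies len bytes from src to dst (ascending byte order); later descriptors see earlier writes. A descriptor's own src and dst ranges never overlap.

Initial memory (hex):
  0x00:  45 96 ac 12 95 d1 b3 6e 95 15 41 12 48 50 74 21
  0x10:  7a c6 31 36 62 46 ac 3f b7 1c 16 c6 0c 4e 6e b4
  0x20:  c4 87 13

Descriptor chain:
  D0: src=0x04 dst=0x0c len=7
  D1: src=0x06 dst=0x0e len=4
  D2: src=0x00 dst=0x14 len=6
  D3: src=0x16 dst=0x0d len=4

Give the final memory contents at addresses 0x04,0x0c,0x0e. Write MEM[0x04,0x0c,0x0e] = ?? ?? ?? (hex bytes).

MEM[0x04,0x0c,0x0e] = 95 95 12

[0] 0x04->0x0c len=7 : 95 d1 b3 6e 95 15 41
[1] 0x06->0x0e len=4 : b3 6e 95 15
[2] 0x00->0x14 len=6 : 45 96 ac 12 95 d1
[3] 0x16->0x0d len=4 : ac 12 95 d1
query mem[0x04]=0x95, mem[0x0c]=0x95, mem[0x0e]=0x12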